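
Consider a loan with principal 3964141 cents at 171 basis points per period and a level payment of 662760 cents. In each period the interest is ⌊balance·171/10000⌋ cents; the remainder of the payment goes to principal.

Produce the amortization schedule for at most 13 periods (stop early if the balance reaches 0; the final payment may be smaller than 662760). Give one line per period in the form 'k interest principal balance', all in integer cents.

1. interest=⌊3964141·171/10000⌋=67786; principal=662760-67786=594974; balance=3964141-594974=3369167
2. interest=⌊3369167·171/10000⌋=57612; principal=662760-57612=605148; balance=3369167-605148=2764019
3. interest=⌊2764019·171/10000⌋=47264; principal=662760-47264=615496; balance=2764019-615496=2148523
4. interest=⌊2148523·171/10000⌋=36739; principal=662760-36739=626021; balance=2148523-626021=1522502
5. interest=⌊1522502·171/10000⌋=26034; principal=662760-26034=636726; balance=1522502-636726=885776
6. interest=⌊885776·171/10000⌋=15146; principal=662760-15146=647614; balance=885776-647614=238162
7. interest=⌊238162·171/10000⌋=4072; principal=min(662760-4072,238162)=238162; balance=238162-238162=0

1 67786 594974 3369167
2 57612 605148 2764019
3 47264 615496 2148523
4 36739 626021 1522502
5 26034 636726 885776
6 15146 647614 238162
7 4072 238162 0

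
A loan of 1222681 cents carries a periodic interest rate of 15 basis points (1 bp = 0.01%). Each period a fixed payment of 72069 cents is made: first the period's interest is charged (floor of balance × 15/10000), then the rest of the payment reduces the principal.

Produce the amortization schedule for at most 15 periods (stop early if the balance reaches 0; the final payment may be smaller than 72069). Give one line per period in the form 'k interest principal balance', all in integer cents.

1. interest=⌊1222681·15/10000⌋=1834; principal=72069-1834=70235; balance=1222681-70235=1152446
2. interest=⌊1152446·15/10000⌋=1728; principal=72069-1728=70341; balance=1152446-70341=1082105
3. interest=⌊1082105·15/10000⌋=1623; principal=72069-1623=70446; balance=1082105-70446=1011659
4. interest=⌊1011659·15/10000⌋=1517; principal=72069-1517=70552; balance=1011659-70552=941107
5. interest=⌊941107·15/10000⌋=1411; principal=72069-1411=70658; balance=941107-70658=870449
6. interest=⌊870449·15/10000⌋=1305; principal=72069-1305=70764; balance=870449-70764=799685
7. interest=⌊799685·15/10000⌋=1199; principal=72069-1199=70870; balance=799685-70870=728815
8. interest=⌊728815·15/10000⌋=1093; principal=72069-1093=70976; balance=728815-70976=657839
9. interest=⌊657839·15/10000⌋=986; principal=72069-986=71083; balance=657839-71083=586756
10. interest=⌊586756·15/10000⌋=880; principal=72069-880=71189; balance=586756-71189=515567
11. interest=⌊515567·15/10000⌋=773; principal=72069-773=71296; balance=515567-71296=444271
12. interest=⌊444271·15/10000⌋=666; principal=72069-666=71403; balance=444271-71403=372868
13. interest=⌊372868·15/10000⌋=559; principal=72069-559=71510; balance=372868-71510=301358
14. interest=⌊301358·15/10000⌋=452; principal=72069-452=71617; balance=301358-71617=229741
15. interest=⌊229741·15/10000⌋=344; principal=72069-344=71725; balance=229741-71725=158016

1 1834 70235 1152446
2 1728 70341 1082105
3 1623 70446 1011659
4 1517 70552 941107
5 1411 70658 870449
6 1305 70764 799685
7 1199 70870 728815
8 1093 70976 657839
9 986 71083 586756
10 880 71189 515567
11 773 71296 444271
12 666 71403 372868
13 559 71510 301358
14 452 71617 229741
15 344 71725 158016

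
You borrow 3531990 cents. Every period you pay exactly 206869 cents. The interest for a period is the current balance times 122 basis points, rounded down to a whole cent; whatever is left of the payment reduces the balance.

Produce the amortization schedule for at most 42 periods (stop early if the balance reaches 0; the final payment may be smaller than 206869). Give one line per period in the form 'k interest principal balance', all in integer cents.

1 43090 163779 3368211
2 41092 165777 3202434
3 39069 167800 3034634
4 37022 169847 2864787
5 34950 171919 2692868
6 32852 174017 2518851
7 30729 176140 2342711
8 28581 178288 2164423
9 26405 180464 1983959
10 24204 182665 1801294
11 21975 184894 1616400
12 19720 187149 1429251
13 17436 189433 1239818
14 15125 191744 1048074
15 12786 194083 853991
16 10418 196451 657540
17 8021 198848 458692
18 5596 201273 257419
19 3140 203729 53690
20 655 53690 0

1. interest=⌊3531990·122/10000⌋=43090; principal=206869-43090=163779; balance=3531990-163779=3368211
2. interest=⌊3368211·122/10000⌋=41092; principal=206869-41092=165777; balance=3368211-165777=3202434
3. interest=⌊3202434·122/10000⌋=39069; principal=206869-39069=167800; balance=3202434-167800=3034634
4. interest=⌊3034634·122/10000⌋=37022; principal=206869-37022=169847; balance=3034634-169847=2864787
5. interest=⌊2864787·122/10000⌋=34950; principal=206869-34950=171919; balance=2864787-171919=2692868
6. interest=⌊2692868·122/10000⌋=32852; principal=206869-32852=174017; balance=2692868-174017=2518851
7. interest=⌊2518851·122/10000⌋=30729; principal=206869-30729=176140; balance=2518851-176140=2342711
8. interest=⌊2342711·122/10000⌋=28581; principal=206869-28581=178288; balance=2342711-178288=2164423
9. interest=⌊2164423·122/10000⌋=26405; principal=206869-26405=180464; balance=2164423-180464=1983959
10. interest=⌊1983959·122/10000⌋=24204; principal=206869-24204=182665; balance=1983959-182665=1801294
11. interest=⌊1801294·122/10000⌋=21975; principal=206869-21975=184894; balance=1801294-184894=1616400
12. interest=⌊1616400·122/10000⌋=19720; principal=206869-19720=187149; balance=1616400-187149=1429251
13. interest=⌊1429251·122/10000⌋=17436; principal=206869-17436=189433; balance=1429251-189433=1239818
14. interest=⌊1239818·122/10000⌋=15125; principal=206869-15125=191744; balance=1239818-191744=1048074
15. interest=⌊1048074·122/10000⌋=12786; principal=206869-12786=194083; balance=1048074-194083=853991
16. interest=⌊853991·122/10000⌋=10418; principal=206869-10418=196451; balance=853991-196451=657540
17. interest=⌊657540·122/10000⌋=8021; principal=206869-8021=198848; balance=657540-198848=458692
18. interest=⌊458692·122/10000⌋=5596; principal=206869-5596=201273; balance=458692-201273=257419
19. interest=⌊257419·122/10000⌋=3140; principal=206869-3140=203729; balance=257419-203729=53690
20. interest=⌊53690·122/10000⌋=655; principal=min(206869-655,53690)=53690; balance=53690-53690=0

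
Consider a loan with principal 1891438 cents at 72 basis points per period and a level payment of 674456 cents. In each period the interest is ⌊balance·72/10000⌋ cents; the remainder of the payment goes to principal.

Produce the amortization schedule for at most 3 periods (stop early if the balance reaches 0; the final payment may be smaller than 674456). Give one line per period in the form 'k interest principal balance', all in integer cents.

1. interest=⌊1891438·72/10000⌋=13618; principal=674456-13618=660838; balance=1891438-660838=1230600
2. interest=⌊1230600·72/10000⌋=8860; principal=674456-8860=665596; balance=1230600-665596=565004
3. interest=⌊565004·72/10000⌋=4068; principal=min(674456-4068,565004)=565004; balance=565004-565004=0

1 13618 660838 1230600
2 8860 665596 565004
3 4068 565004 0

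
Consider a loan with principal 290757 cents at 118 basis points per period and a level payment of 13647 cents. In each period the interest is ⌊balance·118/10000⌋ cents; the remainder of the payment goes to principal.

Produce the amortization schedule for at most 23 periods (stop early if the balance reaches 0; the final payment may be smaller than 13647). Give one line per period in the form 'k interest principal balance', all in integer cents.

1. interest=⌊290757·118/10000⌋=3430; principal=13647-3430=10217; balance=290757-10217=280540
2. interest=⌊280540·118/10000⌋=3310; principal=13647-3310=10337; balance=280540-10337=270203
3. interest=⌊270203·118/10000⌋=3188; principal=13647-3188=10459; balance=270203-10459=259744
4. interest=⌊259744·118/10000⌋=3064; principal=13647-3064=10583; balance=259744-10583=249161
5. interest=⌊249161·118/10000⌋=2940; principal=13647-2940=10707; balance=249161-10707=238454
6. interest=⌊238454·118/10000⌋=2813; principal=13647-2813=10834; balance=238454-10834=227620
7. interest=⌊227620·118/10000⌋=2685; principal=13647-2685=10962; balance=227620-10962=216658
8. interest=⌊216658·118/10000⌋=2556; principal=13647-2556=11091; balance=216658-11091=205567
9. interest=⌊205567·118/10000⌋=2425; principal=13647-2425=11222; balance=205567-11222=194345
10. interest=⌊194345·118/10000⌋=2293; principal=13647-2293=11354; balance=194345-11354=182991
11. interest=⌊182991·118/10000⌋=2159; principal=13647-2159=11488; balance=182991-11488=171503
12. interest=⌊171503·118/10000⌋=2023; principal=13647-2023=11624; balance=171503-11624=159879
13. interest=⌊159879·118/10000⌋=1886; principal=13647-1886=11761; balance=159879-11761=148118
14. interest=⌊148118·118/10000⌋=1747; principal=13647-1747=11900; balance=148118-11900=136218
15. interest=⌊136218·118/10000⌋=1607; principal=13647-1607=12040; balance=136218-12040=124178
16. interest=⌊124178·118/10000⌋=1465; principal=13647-1465=12182; balance=124178-12182=111996
17. interest=⌊111996·118/10000⌋=1321; principal=13647-1321=12326; balance=111996-12326=99670
18. interest=⌊99670·118/10000⌋=1176; principal=13647-1176=12471; balance=99670-12471=87199
19. interest=⌊87199·118/10000⌋=1028; principal=13647-1028=12619; balance=87199-12619=74580
20. interest=⌊74580·118/10000⌋=880; principal=13647-880=12767; balance=74580-12767=61813
21. interest=⌊61813·118/10000⌋=729; principal=13647-729=12918; balance=61813-12918=48895
22. interest=⌊48895·118/10000⌋=576; principal=13647-576=13071; balance=48895-13071=35824
23. interest=⌊35824·118/10000⌋=422; principal=13647-422=13225; balance=35824-13225=22599

1 3430 10217 280540
2 3310 10337 270203
3 3188 10459 259744
4 3064 10583 249161
5 2940 10707 238454
6 2813 10834 227620
7 2685 10962 216658
8 2556 11091 205567
9 2425 11222 194345
10 2293 11354 182991
11 2159 11488 171503
12 2023 11624 159879
13 1886 11761 148118
14 1747 11900 136218
15 1607 12040 124178
16 1465 12182 111996
17 1321 12326 99670
18 1176 12471 87199
19 1028 12619 74580
20 880 12767 61813
21 729 12918 48895
22 576 13071 35824
23 422 13225 22599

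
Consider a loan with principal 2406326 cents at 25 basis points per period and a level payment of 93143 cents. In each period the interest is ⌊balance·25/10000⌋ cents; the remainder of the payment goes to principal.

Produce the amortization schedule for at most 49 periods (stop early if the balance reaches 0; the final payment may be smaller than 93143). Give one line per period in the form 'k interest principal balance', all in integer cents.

1. interest=⌊2406326·25/10000⌋=6015; principal=93143-6015=87128; balance=2406326-87128=2319198
2. interest=⌊2319198·25/10000⌋=5797; principal=93143-5797=87346; balance=2319198-87346=2231852
3. interest=⌊2231852·25/10000⌋=5579; principal=93143-5579=87564; balance=2231852-87564=2144288
4. interest=⌊2144288·25/10000⌋=5360; principal=93143-5360=87783; balance=2144288-87783=2056505
5. interest=⌊2056505·25/10000⌋=5141; principal=93143-5141=88002; balance=2056505-88002=1968503
6. interest=⌊1968503·25/10000⌋=4921; principal=93143-4921=88222; balance=1968503-88222=1880281
7. interest=⌊1880281·25/10000⌋=4700; principal=93143-4700=88443; balance=1880281-88443=1791838
8. interest=⌊1791838·25/10000⌋=4479; principal=93143-4479=88664; balance=1791838-88664=1703174
9. interest=⌊1703174·25/10000⌋=4257; principal=93143-4257=88886; balance=1703174-88886=1614288
10. interest=⌊1614288·25/10000⌋=4035; principal=93143-4035=89108; balance=1614288-89108=1525180
11. interest=⌊1525180·25/10000⌋=3812; principal=93143-3812=89331; balance=1525180-89331=1435849
12. interest=⌊1435849·25/10000⌋=3589; principal=93143-3589=89554; balance=1435849-89554=1346295
13. interest=⌊1346295·25/10000⌋=3365; principal=93143-3365=89778; balance=1346295-89778=1256517
14. interest=⌊1256517·25/10000⌋=3141; principal=93143-3141=90002; balance=1256517-90002=1166515
15. interest=⌊1166515·25/10000⌋=2916; principal=93143-2916=90227; balance=1166515-90227=1076288
16. interest=⌊1076288·25/10000⌋=2690; principal=93143-2690=90453; balance=1076288-90453=985835
17. interest=⌊985835·25/10000⌋=2464; principal=93143-2464=90679; balance=985835-90679=895156
18. interest=⌊895156·25/10000⌋=2237; principal=93143-2237=90906; balance=895156-90906=804250
19. interest=⌊804250·25/10000⌋=2010; principal=93143-2010=91133; balance=804250-91133=713117
20. interest=⌊713117·25/10000⌋=1782; principal=93143-1782=91361; balance=713117-91361=621756
21. interest=⌊621756·25/10000⌋=1554; principal=93143-1554=91589; balance=621756-91589=530167
22. interest=⌊530167·25/10000⌋=1325; principal=93143-1325=91818; balance=530167-91818=438349
23. interest=⌊438349·25/10000⌋=1095; principal=93143-1095=92048; balance=438349-92048=346301
24. interest=⌊346301·25/10000⌋=865; principal=93143-865=92278; balance=346301-92278=254023
25. interest=⌊254023·25/10000⌋=635; principal=93143-635=92508; balance=254023-92508=161515
26. interest=⌊161515·25/10000⌋=403; principal=93143-403=92740; balance=161515-92740=68775
27. interest=⌊68775·25/10000⌋=171; principal=min(93143-171,68775)=68775; balance=68775-68775=0

1 6015 87128 2319198
2 5797 87346 2231852
3 5579 87564 2144288
4 5360 87783 2056505
5 5141 88002 1968503
6 4921 88222 1880281
7 4700 88443 1791838
8 4479 88664 1703174
9 4257 88886 1614288
10 4035 89108 1525180
11 3812 89331 1435849
12 3589 89554 1346295
13 3365 89778 1256517
14 3141 90002 1166515
15 2916 90227 1076288
16 2690 90453 985835
17 2464 90679 895156
18 2237 90906 804250
19 2010 91133 713117
20 1782 91361 621756
21 1554 91589 530167
22 1325 91818 438349
23 1095 92048 346301
24 865 92278 254023
25 635 92508 161515
26 403 92740 68775
27 171 68775 0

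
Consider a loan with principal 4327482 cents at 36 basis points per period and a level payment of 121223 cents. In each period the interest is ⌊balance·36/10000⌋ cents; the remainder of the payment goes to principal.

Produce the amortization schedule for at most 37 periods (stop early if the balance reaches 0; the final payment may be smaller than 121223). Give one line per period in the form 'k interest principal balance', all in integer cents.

1. interest=⌊4327482·36/10000⌋=15578; principal=121223-15578=105645; balance=4327482-105645=4221837
2. interest=⌊4221837·36/10000⌋=15198; principal=121223-15198=106025; balance=4221837-106025=4115812
3. interest=⌊4115812·36/10000⌋=14816; principal=121223-14816=106407; balance=4115812-106407=4009405
4. interest=⌊4009405·36/10000⌋=14433; principal=121223-14433=106790; balance=4009405-106790=3902615
5. interest=⌊3902615·36/10000⌋=14049; principal=121223-14049=107174; balance=3902615-107174=3795441
6. interest=⌊3795441·36/10000⌋=13663; principal=121223-13663=107560; balance=3795441-107560=3687881
7. interest=⌊3687881·36/10000⌋=13276; principal=121223-13276=107947; balance=3687881-107947=3579934
8. interest=⌊3579934·36/10000⌋=12887; principal=121223-12887=108336; balance=3579934-108336=3471598
9. interest=⌊3471598·36/10000⌋=12497; principal=121223-12497=108726; balance=3471598-108726=3362872
10. interest=⌊3362872·36/10000⌋=12106; principal=121223-12106=109117; balance=3362872-109117=3253755
11. interest=⌊3253755·36/10000⌋=11713; principal=121223-11713=109510; balance=3253755-109510=3144245
12. interest=⌊3144245·36/10000⌋=11319; principal=121223-11319=109904; balance=3144245-109904=3034341
13. interest=⌊3034341·36/10000⌋=10923; principal=121223-10923=110300; balance=3034341-110300=2924041
14. interest=⌊2924041·36/10000⌋=10526; principal=121223-10526=110697; balance=2924041-110697=2813344
15. interest=⌊2813344·36/10000⌋=10128; principal=121223-10128=111095; balance=2813344-111095=2702249
16. interest=⌊2702249·36/10000⌋=9728; principal=121223-9728=111495; balance=2702249-111495=2590754
17. interest=⌊2590754·36/10000⌋=9326; principal=121223-9326=111897; balance=2590754-111897=2478857
18. interest=⌊2478857·36/10000⌋=8923; principal=121223-8923=112300; balance=2478857-112300=2366557
19. interest=⌊2366557·36/10000⌋=8519; principal=121223-8519=112704; balance=2366557-112704=2253853
20. interest=⌊2253853·36/10000⌋=8113; principal=121223-8113=113110; balance=2253853-113110=2140743
21. interest=⌊2140743·36/10000⌋=7706; principal=121223-7706=113517; balance=2140743-113517=2027226
22. interest=⌊2027226·36/10000⌋=7298; principal=121223-7298=113925; balance=2027226-113925=1913301
23. interest=⌊1913301·36/10000⌋=6887; principal=121223-6887=114336; balance=1913301-114336=1798965
24. interest=⌊1798965·36/10000⌋=6476; principal=121223-6476=114747; balance=1798965-114747=1684218
25. interest=⌊1684218·36/10000⌋=6063; principal=121223-6063=115160; balance=1684218-115160=1569058
26. interest=⌊1569058·36/10000⌋=5648; principal=121223-5648=115575; balance=1569058-115575=1453483
27. interest=⌊1453483·36/10000⌋=5232; principal=121223-5232=115991; balance=1453483-115991=1337492
28. interest=⌊1337492·36/10000⌋=4814; principal=121223-4814=116409; balance=1337492-116409=1221083
29. interest=⌊1221083·36/10000⌋=4395; principal=121223-4395=116828; balance=1221083-116828=1104255
30. interest=⌊1104255·36/10000⌋=3975; principal=121223-3975=117248; balance=1104255-117248=987007
31. interest=⌊987007·36/10000⌋=3553; principal=121223-3553=117670; balance=987007-117670=869337
32. interest=⌊869337·36/10000⌋=3129; principal=121223-3129=118094; balance=869337-118094=751243
33. interest=⌊751243·36/10000⌋=2704; principal=121223-2704=118519; balance=751243-118519=632724
34. interest=⌊632724·36/10000⌋=2277; principal=121223-2277=118946; balance=632724-118946=513778
35. interest=⌊513778·36/10000⌋=1849; principal=121223-1849=119374; balance=513778-119374=394404
36. interest=⌊394404·36/10000⌋=1419; principal=121223-1419=119804; balance=394404-119804=274600
37. interest=⌊274600·36/10000⌋=988; principal=121223-988=120235; balance=274600-120235=154365

1 15578 105645 4221837
2 15198 106025 4115812
3 14816 106407 4009405
4 14433 106790 3902615
5 14049 107174 3795441
6 13663 107560 3687881
7 13276 107947 3579934
8 12887 108336 3471598
9 12497 108726 3362872
10 12106 109117 3253755
11 11713 109510 3144245
12 11319 109904 3034341
13 10923 110300 2924041
14 10526 110697 2813344
15 10128 111095 2702249
16 9728 111495 2590754
17 9326 111897 2478857
18 8923 112300 2366557
19 8519 112704 2253853
20 8113 113110 2140743
21 7706 113517 2027226
22 7298 113925 1913301
23 6887 114336 1798965
24 6476 114747 1684218
25 6063 115160 1569058
26 5648 115575 1453483
27 5232 115991 1337492
28 4814 116409 1221083
29 4395 116828 1104255
30 3975 117248 987007
31 3553 117670 869337
32 3129 118094 751243
33 2704 118519 632724
34 2277 118946 513778
35 1849 119374 394404
36 1419 119804 274600
37 988 120235 154365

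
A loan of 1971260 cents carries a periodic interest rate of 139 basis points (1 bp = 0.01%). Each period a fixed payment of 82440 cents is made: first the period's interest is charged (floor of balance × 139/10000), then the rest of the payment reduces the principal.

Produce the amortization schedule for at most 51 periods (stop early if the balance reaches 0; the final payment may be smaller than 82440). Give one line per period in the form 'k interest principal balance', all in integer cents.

1. interest=⌊1971260·139/10000⌋=27400; principal=82440-27400=55040; balance=1971260-55040=1916220
2. interest=⌊1916220·139/10000⌋=26635; principal=82440-26635=55805; balance=1916220-55805=1860415
3. interest=⌊1860415·139/10000⌋=25859; principal=82440-25859=56581; balance=1860415-56581=1803834
4. interest=⌊1803834·139/10000⌋=25073; principal=82440-25073=57367; balance=1803834-57367=1746467
5. interest=⌊1746467·139/10000⌋=24275; principal=82440-24275=58165; balance=1746467-58165=1688302
6. interest=⌊1688302·139/10000⌋=23467; principal=82440-23467=58973; balance=1688302-58973=1629329
7. interest=⌊1629329·139/10000⌋=22647; principal=82440-22647=59793; balance=1629329-59793=1569536
8. interest=⌊1569536·139/10000⌋=21816; principal=82440-21816=60624; balance=1569536-60624=1508912
9. interest=⌊1508912·139/10000⌋=20973; principal=82440-20973=61467; balance=1508912-61467=1447445
10. interest=⌊1447445·139/10000⌋=20119; principal=82440-20119=62321; balance=1447445-62321=1385124
11. interest=⌊1385124·139/10000⌋=19253; principal=82440-19253=63187; balance=1385124-63187=1321937
12. interest=⌊1321937·139/10000⌋=18374; principal=82440-18374=64066; balance=1321937-64066=1257871
13. interest=⌊1257871·139/10000⌋=17484; principal=82440-17484=64956; balance=1257871-64956=1192915
14. interest=⌊1192915·139/10000⌋=16581; principal=82440-16581=65859; balance=1192915-65859=1127056
15. interest=⌊1127056·139/10000⌋=15666; principal=82440-15666=66774; balance=1127056-66774=1060282
16. interest=⌊1060282·139/10000⌋=14737; principal=82440-14737=67703; balance=1060282-67703=992579
17. interest=⌊992579·139/10000⌋=13796; principal=82440-13796=68644; balance=992579-68644=923935
18. interest=⌊923935·139/10000⌋=12842; principal=82440-12842=69598; balance=923935-69598=854337
19. interest=⌊854337·139/10000⌋=11875; principal=82440-11875=70565; balance=854337-70565=783772
20. interest=⌊783772·139/10000⌋=10894; principal=82440-10894=71546; balance=783772-71546=712226
21. interest=⌊712226·139/10000⌋=9899; principal=82440-9899=72541; balance=712226-72541=639685
22. interest=⌊639685·139/10000⌋=8891; principal=82440-8891=73549; balance=639685-73549=566136
23. interest=⌊566136·139/10000⌋=7869; principal=82440-7869=74571; balance=566136-74571=491565
24. interest=⌊491565·139/10000⌋=6832; principal=82440-6832=75608; balance=491565-75608=415957
25. interest=⌊415957·139/10000⌋=5781; principal=82440-5781=76659; balance=415957-76659=339298
26. interest=⌊339298·139/10000⌋=4716; principal=82440-4716=77724; balance=339298-77724=261574
27. interest=⌊261574·139/10000⌋=3635; principal=82440-3635=78805; balance=261574-78805=182769
28. interest=⌊182769·139/10000⌋=2540; principal=82440-2540=79900; balance=182769-79900=102869
29. interest=⌊102869·139/10000⌋=1429; principal=82440-1429=81011; balance=102869-81011=21858
30. interest=⌊21858·139/10000⌋=303; principal=min(82440-303,21858)=21858; balance=21858-21858=0

1 27400 55040 1916220
2 26635 55805 1860415
3 25859 56581 1803834
4 25073 57367 1746467
5 24275 58165 1688302
6 23467 58973 1629329
7 22647 59793 1569536
8 21816 60624 1508912
9 20973 61467 1447445
10 20119 62321 1385124
11 19253 63187 1321937
12 18374 64066 1257871
13 17484 64956 1192915
14 16581 65859 1127056
15 15666 66774 1060282
16 14737 67703 992579
17 13796 68644 923935
18 12842 69598 854337
19 11875 70565 783772
20 10894 71546 712226
21 9899 72541 639685
22 8891 73549 566136
23 7869 74571 491565
24 6832 75608 415957
25 5781 76659 339298
26 4716 77724 261574
27 3635 78805 182769
28 2540 79900 102869
29 1429 81011 21858
30 303 21858 0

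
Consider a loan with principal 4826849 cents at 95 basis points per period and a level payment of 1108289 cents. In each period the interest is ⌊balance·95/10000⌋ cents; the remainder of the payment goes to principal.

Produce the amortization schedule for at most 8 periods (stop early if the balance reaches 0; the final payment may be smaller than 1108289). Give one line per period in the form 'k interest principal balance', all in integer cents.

1. interest=⌊4826849·95/10000⌋=45855; principal=1108289-45855=1062434; balance=4826849-1062434=3764415
2. interest=⌊3764415·95/10000⌋=35761; principal=1108289-35761=1072528; balance=3764415-1072528=2691887
3. interest=⌊2691887·95/10000⌋=25572; principal=1108289-25572=1082717; balance=2691887-1082717=1609170
4. interest=⌊1609170·95/10000⌋=15287; principal=1108289-15287=1093002; balance=1609170-1093002=516168
5. interest=⌊516168·95/10000⌋=4903; principal=min(1108289-4903,516168)=516168; balance=516168-516168=0

1 45855 1062434 3764415
2 35761 1072528 2691887
3 25572 1082717 1609170
4 15287 1093002 516168
5 4903 516168 0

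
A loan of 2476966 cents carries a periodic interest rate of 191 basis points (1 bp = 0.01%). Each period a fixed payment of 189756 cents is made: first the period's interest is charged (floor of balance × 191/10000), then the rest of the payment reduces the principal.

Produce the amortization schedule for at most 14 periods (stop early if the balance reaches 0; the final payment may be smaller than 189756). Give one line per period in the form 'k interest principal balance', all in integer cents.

1. interest=⌊2476966·191/10000⌋=47310; principal=189756-47310=142446; balance=2476966-142446=2334520
2. interest=⌊2334520·191/10000⌋=44589; principal=189756-44589=145167; balance=2334520-145167=2189353
3. interest=⌊2189353·191/10000⌋=41816; principal=189756-41816=147940; balance=2189353-147940=2041413
4. interest=⌊2041413·191/10000⌋=38990; principal=189756-38990=150766; balance=2041413-150766=1890647
5. interest=⌊1890647·191/10000⌋=36111; principal=189756-36111=153645; balance=1890647-153645=1737002
6. interest=⌊1737002·191/10000⌋=33176; principal=189756-33176=156580; balance=1737002-156580=1580422
7. interest=⌊1580422·191/10000⌋=30186; principal=189756-30186=159570; balance=1580422-159570=1420852
8. interest=⌊1420852·191/10000⌋=27138; principal=189756-27138=162618; balance=1420852-162618=1258234
9. interest=⌊1258234·191/10000⌋=24032; principal=189756-24032=165724; balance=1258234-165724=1092510
10. interest=⌊1092510·191/10000⌋=20866; principal=189756-20866=168890; balance=1092510-168890=923620
11. interest=⌊923620·191/10000⌋=17641; principal=189756-17641=172115; balance=923620-172115=751505
12. interest=⌊751505·191/10000⌋=14353; principal=189756-14353=175403; balance=751505-175403=576102
13. interest=⌊576102·191/10000⌋=11003; principal=189756-11003=178753; balance=576102-178753=397349
14. interest=⌊397349·191/10000⌋=7589; principal=189756-7589=182167; balance=397349-182167=215182

1 47310 142446 2334520
2 44589 145167 2189353
3 41816 147940 2041413
4 38990 150766 1890647
5 36111 153645 1737002
6 33176 156580 1580422
7 30186 159570 1420852
8 27138 162618 1258234
9 24032 165724 1092510
10 20866 168890 923620
11 17641 172115 751505
12 14353 175403 576102
13 11003 178753 397349
14 7589 182167 215182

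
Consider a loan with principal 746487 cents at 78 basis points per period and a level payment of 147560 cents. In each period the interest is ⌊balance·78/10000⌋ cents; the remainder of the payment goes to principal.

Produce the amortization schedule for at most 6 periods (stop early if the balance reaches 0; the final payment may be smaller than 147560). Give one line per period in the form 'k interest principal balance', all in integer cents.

1 5822 141738 604749
2 4717 142843 461906
3 3602 143958 317948
4 2479 145081 172867
5 1348 146212 26655
6 207 26655 0

1. interest=⌊746487·78/10000⌋=5822; principal=147560-5822=141738; balance=746487-141738=604749
2. interest=⌊604749·78/10000⌋=4717; principal=147560-4717=142843; balance=604749-142843=461906
3. interest=⌊461906·78/10000⌋=3602; principal=147560-3602=143958; balance=461906-143958=317948
4. interest=⌊317948·78/10000⌋=2479; principal=147560-2479=145081; balance=317948-145081=172867
5. interest=⌊172867·78/10000⌋=1348; principal=147560-1348=146212; balance=172867-146212=26655
6. interest=⌊26655·78/10000⌋=207; principal=min(147560-207,26655)=26655; balance=26655-26655=0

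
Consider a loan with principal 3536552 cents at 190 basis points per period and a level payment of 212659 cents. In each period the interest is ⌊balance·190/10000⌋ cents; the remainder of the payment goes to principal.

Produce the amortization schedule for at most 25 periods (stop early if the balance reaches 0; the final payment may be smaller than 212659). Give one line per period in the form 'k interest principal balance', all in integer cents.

1 67194 145465 3391087
2 64430 148229 3242858
3 61614 151045 3091813
4 58744 153915 2937898
5 55820 156839 2781059
6 52840 159819 2621240
7 49803 162856 2458384
8 46709 165950 2292434
9 43556 169103 2123331
10 40343 172316 1951015
11 37069 175590 1775425
12 33733 178926 1596499
13 30333 182326 1414173
14 26869 185790 1228383
15 23339 189320 1039063
16 19742 192917 846146
17 16076 196583 649563
18 12341 200318 449245
19 8535 204124 245121
20 4657 208002 37119
21 705 37119 0

1. interest=⌊3536552·190/10000⌋=67194; principal=212659-67194=145465; balance=3536552-145465=3391087
2. interest=⌊3391087·190/10000⌋=64430; principal=212659-64430=148229; balance=3391087-148229=3242858
3. interest=⌊3242858·190/10000⌋=61614; principal=212659-61614=151045; balance=3242858-151045=3091813
4. interest=⌊3091813·190/10000⌋=58744; principal=212659-58744=153915; balance=3091813-153915=2937898
5. interest=⌊2937898·190/10000⌋=55820; principal=212659-55820=156839; balance=2937898-156839=2781059
6. interest=⌊2781059·190/10000⌋=52840; principal=212659-52840=159819; balance=2781059-159819=2621240
7. interest=⌊2621240·190/10000⌋=49803; principal=212659-49803=162856; balance=2621240-162856=2458384
8. interest=⌊2458384·190/10000⌋=46709; principal=212659-46709=165950; balance=2458384-165950=2292434
9. interest=⌊2292434·190/10000⌋=43556; principal=212659-43556=169103; balance=2292434-169103=2123331
10. interest=⌊2123331·190/10000⌋=40343; principal=212659-40343=172316; balance=2123331-172316=1951015
11. interest=⌊1951015·190/10000⌋=37069; principal=212659-37069=175590; balance=1951015-175590=1775425
12. interest=⌊1775425·190/10000⌋=33733; principal=212659-33733=178926; balance=1775425-178926=1596499
13. interest=⌊1596499·190/10000⌋=30333; principal=212659-30333=182326; balance=1596499-182326=1414173
14. interest=⌊1414173·190/10000⌋=26869; principal=212659-26869=185790; balance=1414173-185790=1228383
15. interest=⌊1228383·190/10000⌋=23339; principal=212659-23339=189320; balance=1228383-189320=1039063
16. interest=⌊1039063·190/10000⌋=19742; principal=212659-19742=192917; balance=1039063-192917=846146
17. interest=⌊846146·190/10000⌋=16076; principal=212659-16076=196583; balance=846146-196583=649563
18. interest=⌊649563·190/10000⌋=12341; principal=212659-12341=200318; balance=649563-200318=449245
19. interest=⌊449245·190/10000⌋=8535; principal=212659-8535=204124; balance=449245-204124=245121
20. interest=⌊245121·190/10000⌋=4657; principal=212659-4657=208002; balance=245121-208002=37119
21. interest=⌊37119·190/10000⌋=705; principal=min(212659-705,37119)=37119; balance=37119-37119=0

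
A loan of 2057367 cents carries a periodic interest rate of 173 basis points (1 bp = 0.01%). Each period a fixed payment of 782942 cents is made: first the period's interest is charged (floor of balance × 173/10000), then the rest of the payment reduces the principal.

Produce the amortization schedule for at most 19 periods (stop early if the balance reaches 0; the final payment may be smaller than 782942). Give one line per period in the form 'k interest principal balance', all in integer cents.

1. interest=⌊2057367·173/10000⌋=35592; principal=782942-35592=747350; balance=2057367-747350=1310017
2. interest=⌊1310017·173/10000⌋=22663; principal=782942-22663=760279; balance=1310017-760279=549738
3. interest=⌊549738·173/10000⌋=9510; principal=min(782942-9510,549738)=549738; balance=549738-549738=0

1 35592 747350 1310017
2 22663 760279 549738
3 9510 549738 0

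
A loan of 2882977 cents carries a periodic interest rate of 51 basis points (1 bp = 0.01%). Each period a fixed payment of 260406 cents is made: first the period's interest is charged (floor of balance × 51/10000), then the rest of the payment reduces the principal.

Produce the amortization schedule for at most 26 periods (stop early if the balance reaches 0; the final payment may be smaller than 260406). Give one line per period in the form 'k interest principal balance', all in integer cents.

1 14703 245703 2637274
2 13450 246956 2390318
3 12190 248216 2142102
4 10924 249482 1892620
5 9652 250754 1641866
6 8373 252033 1389833
7 7088 253318 1136515
8 5796 254610 881905
9 4497 255909 625996
10 3192 257214 368782
11 1880 258526 110256
12 562 110256 0

1. interest=⌊2882977·51/10000⌋=14703; principal=260406-14703=245703; balance=2882977-245703=2637274
2. interest=⌊2637274·51/10000⌋=13450; principal=260406-13450=246956; balance=2637274-246956=2390318
3. interest=⌊2390318·51/10000⌋=12190; principal=260406-12190=248216; balance=2390318-248216=2142102
4. interest=⌊2142102·51/10000⌋=10924; principal=260406-10924=249482; balance=2142102-249482=1892620
5. interest=⌊1892620·51/10000⌋=9652; principal=260406-9652=250754; balance=1892620-250754=1641866
6. interest=⌊1641866·51/10000⌋=8373; principal=260406-8373=252033; balance=1641866-252033=1389833
7. interest=⌊1389833·51/10000⌋=7088; principal=260406-7088=253318; balance=1389833-253318=1136515
8. interest=⌊1136515·51/10000⌋=5796; principal=260406-5796=254610; balance=1136515-254610=881905
9. interest=⌊881905·51/10000⌋=4497; principal=260406-4497=255909; balance=881905-255909=625996
10. interest=⌊625996·51/10000⌋=3192; principal=260406-3192=257214; balance=625996-257214=368782
11. interest=⌊368782·51/10000⌋=1880; principal=260406-1880=258526; balance=368782-258526=110256
12. interest=⌊110256·51/10000⌋=562; principal=min(260406-562,110256)=110256; balance=110256-110256=0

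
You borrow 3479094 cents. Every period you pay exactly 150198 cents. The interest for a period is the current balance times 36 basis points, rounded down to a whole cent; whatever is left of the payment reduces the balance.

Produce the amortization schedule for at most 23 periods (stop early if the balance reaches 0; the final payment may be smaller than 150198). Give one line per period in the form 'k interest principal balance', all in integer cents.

1. interest=⌊3479094·36/10000⌋=12524; principal=150198-12524=137674; balance=3479094-137674=3341420
2. interest=⌊3341420·36/10000⌋=12029; principal=150198-12029=138169; balance=3341420-138169=3203251
3. interest=⌊3203251·36/10000⌋=11531; principal=150198-11531=138667; balance=3203251-138667=3064584
4. interest=⌊3064584·36/10000⌋=11032; principal=150198-11032=139166; balance=3064584-139166=2925418
5. interest=⌊2925418·36/10000⌋=10531; principal=150198-10531=139667; balance=2925418-139667=2785751
6. interest=⌊2785751·36/10000⌋=10028; principal=150198-10028=140170; balance=2785751-140170=2645581
7. interest=⌊2645581·36/10000⌋=9524; principal=150198-9524=140674; balance=2645581-140674=2504907
8. interest=⌊2504907·36/10000⌋=9017; principal=150198-9017=141181; balance=2504907-141181=2363726
9. interest=⌊2363726·36/10000⌋=8509; principal=150198-8509=141689; balance=2363726-141689=2222037
10. interest=⌊2222037·36/10000⌋=7999; principal=150198-7999=142199; balance=2222037-142199=2079838
11. interest=⌊2079838·36/10000⌋=7487; principal=150198-7487=142711; balance=2079838-142711=1937127
12. interest=⌊1937127·36/10000⌋=6973; principal=150198-6973=143225; balance=1937127-143225=1793902
13. interest=⌊1793902·36/10000⌋=6458; principal=150198-6458=143740; balance=1793902-143740=1650162
14. interest=⌊1650162·36/10000⌋=5940; principal=150198-5940=144258; balance=1650162-144258=1505904
15. interest=⌊1505904·36/10000⌋=5421; principal=150198-5421=144777; balance=1505904-144777=1361127
16. interest=⌊1361127·36/10000⌋=4900; principal=150198-4900=145298; balance=1361127-145298=1215829
17. interest=⌊1215829·36/10000⌋=4376; principal=150198-4376=145822; balance=1215829-145822=1070007
18. interest=⌊1070007·36/10000⌋=3852; principal=150198-3852=146346; balance=1070007-146346=923661
19. interest=⌊923661·36/10000⌋=3325; principal=150198-3325=146873; balance=923661-146873=776788
20. interest=⌊776788·36/10000⌋=2796; principal=150198-2796=147402; balance=776788-147402=629386
21. interest=⌊629386·36/10000⌋=2265; principal=150198-2265=147933; balance=629386-147933=481453
22. interest=⌊481453·36/10000⌋=1733; principal=150198-1733=148465; balance=481453-148465=332988
23. interest=⌊332988·36/10000⌋=1198; principal=150198-1198=149000; balance=332988-149000=183988

1 12524 137674 3341420
2 12029 138169 3203251
3 11531 138667 3064584
4 11032 139166 2925418
5 10531 139667 2785751
6 10028 140170 2645581
7 9524 140674 2504907
8 9017 141181 2363726
9 8509 141689 2222037
10 7999 142199 2079838
11 7487 142711 1937127
12 6973 143225 1793902
13 6458 143740 1650162
14 5940 144258 1505904
15 5421 144777 1361127
16 4900 145298 1215829
17 4376 145822 1070007
18 3852 146346 923661
19 3325 146873 776788
20 2796 147402 629386
21 2265 147933 481453
22 1733 148465 332988
23 1198 149000 183988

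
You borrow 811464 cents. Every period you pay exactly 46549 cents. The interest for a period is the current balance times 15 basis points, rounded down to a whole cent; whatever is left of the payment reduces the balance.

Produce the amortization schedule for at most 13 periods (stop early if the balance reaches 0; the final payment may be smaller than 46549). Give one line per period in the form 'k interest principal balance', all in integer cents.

1. interest=⌊811464·15/10000⌋=1217; principal=46549-1217=45332; balance=811464-45332=766132
2. interest=⌊766132·15/10000⌋=1149; principal=46549-1149=45400; balance=766132-45400=720732
3. interest=⌊720732·15/10000⌋=1081; principal=46549-1081=45468; balance=720732-45468=675264
4. interest=⌊675264·15/10000⌋=1012; principal=46549-1012=45537; balance=675264-45537=629727
5. interest=⌊629727·15/10000⌋=944; principal=46549-944=45605; balance=629727-45605=584122
6. interest=⌊584122·15/10000⌋=876; principal=46549-876=45673; balance=584122-45673=538449
7. interest=⌊538449·15/10000⌋=807; principal=46549-807=45742; balance=538449-45742=492707
8. interest=⌊492707·15/10000⌋=739; principal=46549-739=45810; balance=492707-45810=446897
9. interest=⌊446897·15/10000⌋=670; principal=46549-670=45879; balance=446897-45879=401018
10. interest=⌊401018·15/10000⌋=601; principal=46549-601=45948; balance=401018-45948=355070
11. interest=⌊355070·15/10000⌋=532; principal=46549-532=46017; balance=355070-46017=309053
12. interest=⌊309053·15/10000⌋=463; principal=46549-463=46086; balance=309053-46086=262967
13. interest=⌊262967·15/10000⌋=394; principal=46549-394=46155; balance=262967-46155=216812

1 1217 45332 766132
2 1149 45400 720732
3 1081 45468 675264
4 1012 45537 629727
5 944 45605 584122
6 876 45673 538449
7 807 45742 492707
8 739 45810 446897
9 670 45879 401018
10 601 45948 355070
11 532 46017 309053
12 463 46086 262967
13 394 46155 216812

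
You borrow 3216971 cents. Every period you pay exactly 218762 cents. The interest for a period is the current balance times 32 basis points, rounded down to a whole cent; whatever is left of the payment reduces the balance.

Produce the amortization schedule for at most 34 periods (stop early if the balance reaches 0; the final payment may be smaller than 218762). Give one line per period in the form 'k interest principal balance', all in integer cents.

1. interest=⌊3216971·32/10000⌋=10294; principal=218762-10294=208468; balance=3216971-208468=3008503
2. interest=⌊3008503·32/10000⌋=9627; principal=218762-9627=209135; balance=3008503-209135=2799368
3. interest=⌊2799368·32/10000⌋=8957; principal=218762-8957=209805; balance=2799368-209805=2589563
4. interest=⌊2589563·32/10000⌋=8286; principal=218762-8286=210476; balance=2589563-210476=2379087
5. interest=⌊2379087·32/10000⌋=7613; principal=218762-7613=211149; balance=2379087-211149=2167938
6. interest=⌊2167938·32/10000⌋=6937; principal=218762-6937=211825; balance=2167938-211825=1956113
7. interest=⌊1956113·32/10000⌋=6259; principal=218762-6259=212503; balance=1956113-212503=1743610
8. interest=⌊1743610·32/10000⌋=5579; principal=218762-5579=213183; balance=1743610-213183=1530427
9. interest=⌊1530427·32/10000⌋=4897; principal=218762-4897=213865; balance=1530427-213865=1316562
10. interest=⌊1316562·32/10000⌋=4212; principal=218762-4212=214550; balance=1316562-214550=1102012
11. interest=⌊1102012·32/10000⌋=3526; principal=218762-3526=215236; balance=1102012-215236=886776
12. interest=⌊886776·32/10000⌋=2837; principal=218762-2837=215925; balance=886776-215925=670851
13. interest=⌊670851·32/10000⌋=2146; principal=218762-2146=216616; balance=670851-216616=454235
14. interest=⌊454235·32/10000⌋=1453; principal=218762-1453=217309; balance=454235-217309=236926
15. interest=⌊236926·32/10000⌋=758; principal=218762-758=218004; balance=236926-218004=18922
16. interest=⌊18922·32/10000⌋=60; principal=min(218762-60,18922)=18922; balance=18922-18922=0

1 10294 208468 3008503
2 9627 209135 2799368
3 8957 209805 2589563
4 8286 210476 2379087
5 7613 211149 2167938
6 6937 211825 1956113
7 6259 212503 1743610
8 5579 213183 1530427
9 4897 213865 1316562
10 4212 214550 1102012
11 3526 215236 886776
12 2837 215925 670851
13 2146 216616 454235
14 1453 217309 236926
15 758 218004 18922
16 60 18922 0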